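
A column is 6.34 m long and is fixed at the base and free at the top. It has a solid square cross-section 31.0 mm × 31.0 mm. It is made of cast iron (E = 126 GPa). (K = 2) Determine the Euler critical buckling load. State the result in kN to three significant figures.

I = a⁴/12 = 31.0⁴/12 = 7.696×10^4 mm⁴
I = 7.696×10^4 mm⁴ = 7.696×10^-8 m⁴
Effective length L_e = K·L = 2 × 6.34 = 12.68 m
P_cr = π²EI / L_e² = π² × 126×10⁹ × 7.696×10^-8 / 12.68² = 595.2 N

P_cr ≈ 0.595 kN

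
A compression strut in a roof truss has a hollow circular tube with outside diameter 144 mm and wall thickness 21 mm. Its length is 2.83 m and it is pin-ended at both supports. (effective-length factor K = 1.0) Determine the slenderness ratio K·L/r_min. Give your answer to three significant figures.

Inner diameter d_i = 144 − 2×21 = 102.0 mm
I = π(d_o⁴ − d_i⁴)/64 = π(144⁴ − 102.0⁴)/64 = 1.579×10^7 mm⁴
A = 8.115×10^3 mm²;  r_min = √(I/A) = √(1.579×10^7/8.115×10^3) = 44.12 mm
L_e = K·L = 1 × 2.83 m = 2.830 m = 2830.0 mm
λ = L_e / r_min = 2830.0 / 44.12 = 64.1

λ ≈ 64.1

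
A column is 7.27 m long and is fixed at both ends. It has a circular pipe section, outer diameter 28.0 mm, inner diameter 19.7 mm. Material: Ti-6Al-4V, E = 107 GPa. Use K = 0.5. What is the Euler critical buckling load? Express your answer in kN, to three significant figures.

d_o = 28.0 mm, d_i = 19.7 mm
I = π(d_o⁴ − d_i⁴)/64 = π(28.0⁴ − 19.70⁴)/64 = 2.278×10^4 mm⁴
I = 2.278×10^4 mm⁴ = 2.278×10^-8 m⁴
Effective length L_e = K·L = 0.5 × 7.27 = 3.635 m
P_cr = π²EI / L_e² = π² × 107×10⁹ × 2.278×10^-8 / 3.635² = 1.821×10^3 N

P_cr ≈ 1.82 kN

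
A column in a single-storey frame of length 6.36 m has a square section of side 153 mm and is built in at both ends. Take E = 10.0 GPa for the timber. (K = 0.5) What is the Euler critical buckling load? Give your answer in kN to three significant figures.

I = a⁴/12 = 153⁴/12 = 4.567×10^7 mm⁴
I = 4.567×10^7 mm⁴ = 4.567×10^-5 m⁴
Effective length L_e = K·L = 0.5 × 6.36 = 3.180 m
P_cr = π²EI / L_e² = π² × 10.0×10⁹ × 4.567×10^-5 / 3.180² = 4.457×10^5 N

P_cr ≈ 446 kN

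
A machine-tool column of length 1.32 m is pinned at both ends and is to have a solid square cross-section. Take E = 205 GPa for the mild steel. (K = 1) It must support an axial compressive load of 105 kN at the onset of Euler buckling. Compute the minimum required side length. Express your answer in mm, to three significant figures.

a ≈ 32.3 mm

L_e = K·L = 1 × 1.32 = 1.320 m
Required I = P_cr·L_e²/(π²E) = 1.050×10^5 × 1.320² / (π² × 2.05×10^11) = 9.042×10^-8 m⁴
I_req = 9.042×10^4 mm⁴
Solid square: I = a⁴/12  ⇒  a = (12I)^(1/4) = (12×9.042×10^4)^(1/4) = 32.3 mm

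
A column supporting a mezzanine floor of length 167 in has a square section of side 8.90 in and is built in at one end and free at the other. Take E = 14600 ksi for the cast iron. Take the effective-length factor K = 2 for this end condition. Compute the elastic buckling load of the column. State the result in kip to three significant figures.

P_cr ≈ 675 kip

I = a⁴/12 = 8.90⁴/12 = 522.9 in⁴
Effective length L_e = K·L = 2 × 167 = 334.0 in
P_cr = π²EI / L_e² = π² × 14600×10³ × 522.9 / 334.0² = 6.754×10^5 lb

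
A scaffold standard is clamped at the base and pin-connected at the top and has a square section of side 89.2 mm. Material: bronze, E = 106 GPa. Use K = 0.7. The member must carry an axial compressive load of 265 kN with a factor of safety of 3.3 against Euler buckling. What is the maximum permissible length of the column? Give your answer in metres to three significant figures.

I = a⁴/12 = 89.2⁴/12 = 5.276×10^6 mm⁴
I = 5.276×10^-6 m⁴
Required critical load P_cr = n·P = 3.3 × 265 = 874.5 kN = 8.745×10^5 N
From P_cr = π²EI/(K·L)²:  L = (1/K)·√(π²EI/P_cr) = (1/0.7)·√(π²×1.06×10^11×5.276×10^-6/8.745×10^5)
L = 3.59 m

L_max ≈ 3.59 m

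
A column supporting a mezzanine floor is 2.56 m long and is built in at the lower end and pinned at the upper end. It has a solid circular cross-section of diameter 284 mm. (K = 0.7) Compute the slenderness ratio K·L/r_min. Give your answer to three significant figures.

λ ≈ 25.2

I = πd⁴/64 = π×284⁴/64 = 3.193×10^8 mm⁴
A = 6.335×10^4 mm²;  r_min = √(I/A) = √(3.193×10^8/6.335×10^4) = 71.00 mm
L_e = K·L = 0.7 × 2.56 m = 1.792 m = 1792.0 mm
λ = L_e / r_min = 1792.0 / 71.00 = 25.2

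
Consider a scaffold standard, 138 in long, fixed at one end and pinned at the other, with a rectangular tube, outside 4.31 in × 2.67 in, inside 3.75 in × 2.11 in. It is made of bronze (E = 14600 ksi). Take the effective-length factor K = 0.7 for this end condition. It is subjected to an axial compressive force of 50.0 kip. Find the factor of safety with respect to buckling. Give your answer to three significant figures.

n ≈ 1.20

Weak-axis I_min = (h_o·b_o³ − h_i·b_i³)/12 with b_o = 2.67, b_i = 2.110 in (shorter outer/inner sides).
I_min = (4.31×2.67³ − 3.750×2.110³)/12 = 3.901 in⁴
Effective length L_e = K·L = 0.7 × 138 = 96.60 in
P_cr = π²EI / L_e² = π² × 14600×10³ × 3.901 / 96.60² = 6.024×10^4 lb
Factor of safety n = P_cr / P = 60.236 / 50.0 = 1.20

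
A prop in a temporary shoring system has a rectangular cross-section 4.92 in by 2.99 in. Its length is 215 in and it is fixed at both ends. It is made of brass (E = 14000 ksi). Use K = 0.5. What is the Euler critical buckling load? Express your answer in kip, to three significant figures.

Buckling occurs about the weak axis: I_min = h·b³/12 with b = 2.99 in (the shorter side).
I_min = 4.92×2.99³/12 = 10.96 in⁴
Effective length L_e = K·L = 0.5 × 215 = 107.5 in
P_cr = π²EI / L_e² = π² × 14000×10³ × 10.96 / 107.5² = 1.310×10^5 lb

P_cr ≈ 131 kip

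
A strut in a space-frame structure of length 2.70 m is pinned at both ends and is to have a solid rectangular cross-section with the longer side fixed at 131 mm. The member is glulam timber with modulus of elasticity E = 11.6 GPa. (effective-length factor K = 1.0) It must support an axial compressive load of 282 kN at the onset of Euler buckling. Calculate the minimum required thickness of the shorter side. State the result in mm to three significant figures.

b ≈ 118 mm

L_e = K·L = 1 × 2.70 = 2.700 m
Required I = P_cr·L_e²/(π²E) = 2.820×10^5 × 2.700² / (π² × 1.16×10^10) = 1.796×10^-5 m⁴
I_req = 1.796×10^7 mm⁴
Rectangle, weak axis: I_min = h·b³/12 with h = 131 mm fixed  ⇒  b = (12I/h)^(1/3) = 118 mm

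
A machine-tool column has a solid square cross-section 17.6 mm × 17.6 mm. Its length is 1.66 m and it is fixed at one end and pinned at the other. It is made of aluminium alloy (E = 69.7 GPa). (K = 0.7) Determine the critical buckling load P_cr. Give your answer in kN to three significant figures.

P_cr ≈ 4.07 kN

I = a⁴/12 = 17.6⁴/12 = 7.996×10^3 mm⁴
I = 7.996×10^3 mm⁴ = 7.996×10^-9 m⁴
Effective length L_e = K·L = 0.7 × 1.66 = 1.162 m
P_cr = π²EI / L_e² = π² × 69.7×10⁹ × 7.996×10^-9 / 1.162² = 4.074×10^3 N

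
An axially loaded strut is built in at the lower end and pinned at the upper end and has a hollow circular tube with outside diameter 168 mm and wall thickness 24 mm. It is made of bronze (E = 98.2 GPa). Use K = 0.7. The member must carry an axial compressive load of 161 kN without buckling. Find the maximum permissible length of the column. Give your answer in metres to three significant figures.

Inner diameter d_i = 168 − 2×24 = 120.0 mm
I = π(d_o⁴ − d_i⁴)/64 = π(168⁴ − 120.0⁴)/64 = 2.892×10^7 mm⁴
I = 2.892×10^-5 m⁴
At the buckling limit P_cr = P = 1.610×10^5 N
From P_cr = π²EI/(K·L)²:  L = (1/K)·√(π²EI/P_cr) = (1/0.7)·√(π²×9.82×10^10×2.892×10^-5/1.610×10^5)
L = 18.9 m

L_max ≈ 18.9 m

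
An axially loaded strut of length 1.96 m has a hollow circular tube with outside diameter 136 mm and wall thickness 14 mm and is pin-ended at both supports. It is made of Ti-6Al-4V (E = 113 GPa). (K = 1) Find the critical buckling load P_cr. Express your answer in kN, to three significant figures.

P_cr ≈ 2940 kN

Inner diameter d_i = 136 − 2×14 = 108.0 mm
I = π(d_o⁴ − d_i⁴)/64 = π(136⁴ − 108.0⁴)/64 = 1.011×10^7 mm⁴
I = 1.011×10^7 mm⁴ = 1.011×10^-5 m⁴
Effective length L_e = K·L = 1 × 1.96 = 1.960 m
P_cr = π²EI / L_e² = π² × 113×10⁹ × 1.011×10^-5 / 1.960² = 2.936×10^6 N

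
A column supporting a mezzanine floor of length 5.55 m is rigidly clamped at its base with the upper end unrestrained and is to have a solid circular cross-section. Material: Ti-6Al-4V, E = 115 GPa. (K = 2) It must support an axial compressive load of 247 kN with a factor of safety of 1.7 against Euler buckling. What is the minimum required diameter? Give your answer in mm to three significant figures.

d ≈ 175 mm

Required P_cr = n·P = 1.7 × 247 = 419.9 kN
L_e = K·L = 2 × 5.55 = 11.10 m
Required I = P_cr·L_e²/(π²E) = 4.199×10^5 × 11.10² / (π² × 1.15×10^11) = 4.558×10^-5 m⁴
I_req = 4.558×10^7 mm⁴
Solid circle: I = πd⁴/64  ⇒  d = (64I/π)^(1/4) = (64×4.558×10^7/π)^(1/4) = 175 mm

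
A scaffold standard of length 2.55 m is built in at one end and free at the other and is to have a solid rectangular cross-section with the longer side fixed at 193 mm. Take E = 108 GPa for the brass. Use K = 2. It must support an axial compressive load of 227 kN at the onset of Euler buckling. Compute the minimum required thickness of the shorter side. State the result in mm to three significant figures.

L_e = K·L = 2 × 2.55 = 5.100 m
Required I = P_cr·L_e²/(π²E) = 2.270×10^5 × 5.100² / (π² × 1.08×10^11) = 5.539×10^-6 m⁴
I_req = 5.539×10^6 mm⁴
Rectangle, weak axis: I_min = h·b³/12 with h = 193 mm fixed  ⇒  b = (12I/h)^(1/3) = 70.1 mm

b ≈ 70.1 mm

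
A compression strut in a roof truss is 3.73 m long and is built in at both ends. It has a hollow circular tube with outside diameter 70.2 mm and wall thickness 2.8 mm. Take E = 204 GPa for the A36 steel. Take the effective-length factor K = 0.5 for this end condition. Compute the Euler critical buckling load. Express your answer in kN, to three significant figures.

P_cr ≈ 195 kN

Inner diameter d_i = 70.2 − 2×2.8 = 64.60 mm
I = π(d_o⁴ − d_i⁴)/64 = π(70.2⁴ − 64.60⁴)/64 = 3.372×10^5 mm⁴
I = 3.372×10^5 mm⁴ = 3.372×10^-7 m⁴
Effective length L_e = K·L = 0.5 × 3.73 = 1.865 m
P_cr = π²EI / L_e² = π² × 204×10⁹ × 3.372×10^-7 / 1.865² = 1.952×10^5 N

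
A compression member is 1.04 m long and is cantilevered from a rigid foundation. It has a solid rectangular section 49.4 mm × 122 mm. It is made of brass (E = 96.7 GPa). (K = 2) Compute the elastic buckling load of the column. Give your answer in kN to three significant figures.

P_cr ≈ 270 kN

Buckling occurs about the weak axis: I_min = h·b³/12 with b = 49.4 mm (the shorter side).
I_min = 122×49.4³/12 = 1.226×10^6 mm⁴
I = 1.226×10^6 mm⁴ = 1.226×10^-6 m⁴
Effective length L_e = K·L = 2 × 1.04 = 2.080 m
P_cr = π²EI / L_e² = π² × 96.7×10⁹ × 1.226×10^-6 / 2.080² = 2.704×10^5 N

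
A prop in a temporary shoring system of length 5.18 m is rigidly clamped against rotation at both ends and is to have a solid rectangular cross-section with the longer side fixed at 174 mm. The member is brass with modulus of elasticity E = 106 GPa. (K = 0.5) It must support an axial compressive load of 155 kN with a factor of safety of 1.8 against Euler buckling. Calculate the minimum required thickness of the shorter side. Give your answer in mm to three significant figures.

b ≈ 49.8 mm

Required P_cr = n·P = 1.8 × 155 = 279.0 kN
L_e = K·L = 0.5 × 5.18 = 2.590 m
Required I = P_cr·L_e²/(π²E) = 2.790×10^5 × 2.590² / (π² × 1.06×10^11) = 1.789×10^-6 m⁴
I_req = 1.789×10^6 mm⁴
Rectangle, weak axis: I_min = h·b³/12 with h = 174 mm fixed  ⇒  b = (12I/h)^(1/3) = 49.8 mm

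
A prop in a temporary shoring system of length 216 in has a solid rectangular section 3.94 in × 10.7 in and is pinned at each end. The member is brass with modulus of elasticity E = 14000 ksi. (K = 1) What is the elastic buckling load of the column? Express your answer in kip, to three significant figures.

P_cr ≈ 162 kip

Buckling occurs about the weak axis: I_min = h·b³/12 with b = 3.94 in (the shorter side).
I_min = 10.7×3.94³/12 = 54.54 in⁴
Effective length L_e = K·L = 1 × 216 = 216.0 in
P_cr = π²EI / L_e² = π² × 14000×10³ × 54.54 / 216.0² = 1.615×10^5 lb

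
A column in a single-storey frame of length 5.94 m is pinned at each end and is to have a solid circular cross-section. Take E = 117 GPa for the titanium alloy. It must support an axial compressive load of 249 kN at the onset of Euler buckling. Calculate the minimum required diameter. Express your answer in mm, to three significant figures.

d ≈ 112 mm

L_e = K·L = 1 × 5.94 = 5.940 m
Required I = P_cr·L_e²/(π²E) = 2.490×10^5 × 5.940² / (π² × 1.17×10^11) = 7.608×10^-6 m⁴
I_req = 7.608×10^6 mm⁴
Solid circle: I = πd⁴/64  ⇒  d = (64I/π)^(1/4) = (64×7.608×10^6/π)^(1/4) = 112 mm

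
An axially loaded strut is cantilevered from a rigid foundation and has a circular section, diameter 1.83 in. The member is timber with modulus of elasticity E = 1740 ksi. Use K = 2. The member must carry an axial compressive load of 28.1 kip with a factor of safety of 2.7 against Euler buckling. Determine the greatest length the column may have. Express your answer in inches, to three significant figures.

L_max ≈ 5.58 in

I = πd⁴/64 = π×1.83⁴/64 = 0.5505 in⁴
Required critical load P_cr = n·P = 2.7 × 28.1 = 75.87 kip = 7.587×10^4 lb
From P_cr = π²EI/(K·L)²:  L = (1/K)·√(π²EI/P_cr) = (1/2)·√(π²×1.74×10^6×0.5505/7.587×10^4)
L = 5.58 in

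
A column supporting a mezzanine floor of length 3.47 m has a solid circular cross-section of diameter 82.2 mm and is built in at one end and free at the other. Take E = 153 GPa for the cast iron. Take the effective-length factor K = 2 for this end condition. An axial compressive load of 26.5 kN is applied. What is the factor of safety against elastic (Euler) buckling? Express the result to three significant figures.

I = πd⁴/64 = π×82.2⁴/64 = 2.241×10^6 mm⁴
I = 2.241×10^6 mm⁴ = 2.241×10^-6 m⁴
Effective length L_e = K·L = 2 × 3.47 = 6.940 m
P_cr = π²EI / L_e² = π² × 153×10⁹ × 2.241×10^-6 / 6.940² = 7.026×10^4 N
Factor of safety n = P_cr / P = 70.263 / 26.5 = 2.65

n ≈ 2.65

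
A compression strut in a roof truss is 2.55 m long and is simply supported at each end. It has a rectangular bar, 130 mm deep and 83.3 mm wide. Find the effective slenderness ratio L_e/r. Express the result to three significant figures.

For a rectangle r_min = b/√12 = 83.3/√12 = 24.05 mm
L_e = K·L = 1 × 2.55 m = 2.550 m = 2550.0 mm
λ = L_e / r_min = 2550.0 / 24.05 = 106

λ ≈ 106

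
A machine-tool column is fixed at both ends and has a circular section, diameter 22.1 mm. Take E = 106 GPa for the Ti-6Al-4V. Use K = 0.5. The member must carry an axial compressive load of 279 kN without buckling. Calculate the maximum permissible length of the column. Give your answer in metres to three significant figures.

L_max ≈ 0.419 m

I = πd⁴/64 = π×22.1⁴/64 = 1.171×10^4 mm⁴
I = 1.171×10^-8 m⁴
At the buckling limit P_cr = P = 2.790×10^5 N
From P_cr = π²EI/(K·L)²:  L = (1/K)·√(π²EI/P_cr) = (1/0.5)·√(π²×1.06×10^11×1.171×10^-8/2.790×10^5)
L = 0.419 m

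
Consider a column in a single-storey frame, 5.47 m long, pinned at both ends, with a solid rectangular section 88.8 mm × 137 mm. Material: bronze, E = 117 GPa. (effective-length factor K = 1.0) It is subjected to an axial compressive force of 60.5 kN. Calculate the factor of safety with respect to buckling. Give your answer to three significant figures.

n ≈ 5.10

Buckling occurs about the weak axis: I_min = h·b³/12 with b = 88.8 mm (the shorter side).
I_min = 137×88.8³/12 = 7.994×10^6 mm⁴
I = 7.994×10^6 mm⁴ = 7.994×10^-6 m⁴
Effective length L_e = K·L = 1 × 5.47 = 5.470 m
P_cr = π²EI / L_e² = π² × 117×10⁹ × 7.994×10^-6 / 5.470² = 3.085×10^5 N
Factor of safety n = P_cr / P = 308.52 / 60.5 = 5.10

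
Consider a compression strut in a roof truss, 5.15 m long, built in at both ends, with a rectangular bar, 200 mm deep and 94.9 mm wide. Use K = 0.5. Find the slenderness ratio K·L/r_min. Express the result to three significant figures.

λ ≈ 94.0

For a rectangle r_min = b/√12 = 94.9/√12 = 27.40 mm
L_e = K·L = 0.5 × 5.15 m = 2.575 m = 2575.0 mm
λ = L_e / r_min = 2575.0 / 27.40 = 94.0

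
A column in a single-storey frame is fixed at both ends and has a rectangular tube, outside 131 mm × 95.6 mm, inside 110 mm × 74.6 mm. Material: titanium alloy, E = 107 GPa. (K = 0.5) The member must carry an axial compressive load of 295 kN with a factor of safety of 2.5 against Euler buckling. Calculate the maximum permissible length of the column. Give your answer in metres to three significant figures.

L_max ≈ 5.73 m

Weak-axis I_min = (h_o·b_o³ − h_i·b_i³)/12 with b_o = 95.6, b_i = 74.60 mm (shorter outer/inner sides).
I_min = (131×95.6³ − 110.0×74.60³)/12 = 5.732×10^6 mm⁴
I = 5.732×10^-6 m⁴
Required critical load P_cr = n·P = 2.5 × 295 = 737.5 kN = 7.375×10^5 N
From P_cr = π²EI/(K·L)²:  L = (1/K)·√(π²EI/P_cr) = (1/0.5)·√(π²×1.07×10^11×5.732×10^-6/7.375×10^5)
L = 5.73 m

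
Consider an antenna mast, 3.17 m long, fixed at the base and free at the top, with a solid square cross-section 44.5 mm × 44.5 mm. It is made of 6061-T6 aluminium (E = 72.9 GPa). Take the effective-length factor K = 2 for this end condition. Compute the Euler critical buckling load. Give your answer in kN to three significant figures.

P_cr ≈ 5.85 kN

I = a⁴/12 = 44.5⁴/12 = 3.268×10^5 mm⁴
I = 3.268×10^5 mm⁴ = 3.268×10^-7 m⁴
Effective length L_e = K·L = 2 × 3.17 = 6.340 m
P_cr = π²EI / L_e² = π² × 72.9×10⁹ × 3.268×10^-7 / 6.340² = 5.849×10^3 N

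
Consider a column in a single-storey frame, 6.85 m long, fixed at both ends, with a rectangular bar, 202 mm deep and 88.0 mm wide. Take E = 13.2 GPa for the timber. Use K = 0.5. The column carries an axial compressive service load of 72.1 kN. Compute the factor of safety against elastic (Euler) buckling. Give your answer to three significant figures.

n ≈ 1.77

Buckling occurs about the weak axis: I_min = h·b³/12 with b = 88.0 mm (the shorter side).
I_min = 202×88.0³/12 = 1.147×10^7 mm⁴
I = 1.147×10^7 mm⁴ = 1.147×10^-5 m⁴
Effective length L_e = K·L = 0.5 × 6.85 = 3.425 m
P_cr = π²EI / L_e² = π² × 13.2×10⁹ × 1.147×10^-5 / 3.425² = 1.274×10^5 N
Factor of safety n = P_cr / P = 127.40 / 72.1 = 1.77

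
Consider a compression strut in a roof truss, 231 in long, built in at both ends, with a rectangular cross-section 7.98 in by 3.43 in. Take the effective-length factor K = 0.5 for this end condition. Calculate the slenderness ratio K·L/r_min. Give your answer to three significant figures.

λ ≈ 117

For a rectangle r_min = b/√12 = 3.43/√12 = 0.9902 in
L_e = K·L = 0.5 × 231 = 115.5 in
λ = L_e / r_min = 115.50 / 0.9902 = 117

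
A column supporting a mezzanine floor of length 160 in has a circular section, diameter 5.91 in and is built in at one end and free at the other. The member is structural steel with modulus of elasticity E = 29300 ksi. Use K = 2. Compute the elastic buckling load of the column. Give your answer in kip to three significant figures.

P_cr ≈ 169 kip

I = πd⁴/64 = π×5.91⁴/64 = 59.89 in⁴
Effective length L_e = K·L = 2 × 160 = 320.0 in
P_cr = π²EI / L_e² = π² × 29300×10³ × 59.89 / 320.0² = 1.691×10^5 lb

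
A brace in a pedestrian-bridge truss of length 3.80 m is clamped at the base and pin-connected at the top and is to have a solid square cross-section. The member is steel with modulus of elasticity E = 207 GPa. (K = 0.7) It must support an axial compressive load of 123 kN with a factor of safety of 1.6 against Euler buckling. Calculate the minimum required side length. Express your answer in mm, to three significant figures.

a ≈ 53.5 mm

Required P_cr = n·P = 1.6 × 123 = 196.8 kN
L_e = K·L = 0.7 × 3.80 = 2.660 m
Required I = P_cr·L_e²/(π²E) = 1.968×10^5 × 2.660² / (π² × 2.07×10^11) = 6.816×10^-7 m⁴
I_req = 6.816×10^5 mm⁴
Solid square: I = a⁴/12  ⇒  a = (12I)^(1/4) = (12×6.816×10^5)^(1/4) = 53.5 mm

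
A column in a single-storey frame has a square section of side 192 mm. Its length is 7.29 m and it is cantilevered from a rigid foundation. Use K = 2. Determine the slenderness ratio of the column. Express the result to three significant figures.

λ ≈ 263

For a square r = a/√12 = 192/√12 = 55.43 mm
L_e = K·L = 2 × 7.29 m = 14.58 m = 14580 mm
λ = L_e / r_min = 14580 / 55.43 = 263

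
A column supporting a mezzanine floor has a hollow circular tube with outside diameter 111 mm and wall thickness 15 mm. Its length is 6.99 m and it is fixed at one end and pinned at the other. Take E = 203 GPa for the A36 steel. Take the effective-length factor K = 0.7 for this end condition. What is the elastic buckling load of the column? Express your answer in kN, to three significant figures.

Inner diameter d_i = 111 − 2×15 = 81.00 mm
I = π(d_o⁴ − d_i⁴)/64 = π(111⁴ − 81.00⁴)/64 = 5.339×10^6 mm⁴
I = 5.339×10^6 mm⁴ = 5.339×10^-6 m⁴
Effective length L_e = K·L = 0.7 × 6.99 = 4.893 m
P_cr = π²EI / L_e² = π² × 203×10⁹ × 5.339×10^-6 / 4.893² = 4.468×10^5 N

P_cr ≈ 447 kN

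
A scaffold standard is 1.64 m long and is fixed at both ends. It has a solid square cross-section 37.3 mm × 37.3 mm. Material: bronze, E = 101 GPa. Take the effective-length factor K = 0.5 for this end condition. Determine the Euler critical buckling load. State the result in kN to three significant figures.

I = a⁴/12 = 37.3⁴/12 = 1.613×10^5 mm⁴
I = 1.613×10^5 mm⁴ = 1.613×10^-7 m⁴
Effective length L_e = K·L = 0.5 × 1.64 = 0.8200 m
P_cr = π²EI / L_e² = π² × 101×10⁹ × 1.613×10^-7 / 0.8200² = 2.391×10^5 N

P_cr ≈ 239 kN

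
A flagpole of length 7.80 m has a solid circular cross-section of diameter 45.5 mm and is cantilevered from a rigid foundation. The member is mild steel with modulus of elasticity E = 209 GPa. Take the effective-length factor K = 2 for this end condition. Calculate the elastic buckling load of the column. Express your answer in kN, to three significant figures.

I = πd⁴/64 = π×45.5⁴/64 = 2.104×10^5 mm⁴
I = 2.104×10^5 mm⁴ = 2.104×10^-7 m⁴
Effective length L_e = K·L = 2 × 7.80 = 15.60 m
P_cr = π²EI / L_e² = π² × 209×10⁹ × 2.104×10^-7 / 15.60² = 1.783×10^3 N

P_cr ≈ 1.78 kN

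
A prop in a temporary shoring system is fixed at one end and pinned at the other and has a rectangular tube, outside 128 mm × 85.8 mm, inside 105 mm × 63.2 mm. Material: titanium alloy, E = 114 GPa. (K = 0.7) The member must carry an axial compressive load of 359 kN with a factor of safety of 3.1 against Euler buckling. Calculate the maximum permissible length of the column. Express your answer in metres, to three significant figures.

L_max ≈ 3.06 m

Weak-axis I_min = (h_o·b_o³ − h_i·b_i³)/12 with b_o = 85.8, b_i = 63.20 mm (shorter outer/inner sides).
I_min = (128×85.8³ − 105.0×63.20³)/12 = 4.529×10^6 mm⁴
I = 4.529×10^-6 m⁴
Required critical load P_cr = n·P = 3.1 × 359 = 1113 kN = 1.113×10^6 N
From P_cr = π²EI/(K·L)²:  L = (1/K)·√(π²EI/P_cr) = (1/0.7)·√(π²×1.14×10^11×4.529×10^-6/1.113×10^6)
L = 3.06 m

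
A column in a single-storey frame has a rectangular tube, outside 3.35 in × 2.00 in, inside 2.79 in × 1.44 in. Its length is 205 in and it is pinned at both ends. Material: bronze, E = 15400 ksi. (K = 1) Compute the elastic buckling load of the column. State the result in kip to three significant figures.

P_cr ≈ 5.57 kip

Weak-axis I_min = (h_o·b_o³ − h_i·b_i³)/12 with b_o = 2.00, b_i = 1.440 in (shorter outer/inner sides).
I_min = (3.35×2.00³ − 2.790×1.440³)/12 = 1.539 in⁴
Effective length L_e = K·L = 1 × 205 = 205.0 in
P_cr = π²EI / L_e² = π² × 15400×10³ × 1.539 / 205.0² = 5.566×10^3 lb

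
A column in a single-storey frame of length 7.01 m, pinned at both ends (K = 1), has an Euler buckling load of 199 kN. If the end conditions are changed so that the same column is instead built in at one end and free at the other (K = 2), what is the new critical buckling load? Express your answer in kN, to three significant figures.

P_cr ∝ 1/K², so P_cr,new = P_cr,old × (K_old/K_new)² = 199 × (1/2)²
= 199 × 0.2500 = 49.8 kN

P_cr ≈ 49.8 kN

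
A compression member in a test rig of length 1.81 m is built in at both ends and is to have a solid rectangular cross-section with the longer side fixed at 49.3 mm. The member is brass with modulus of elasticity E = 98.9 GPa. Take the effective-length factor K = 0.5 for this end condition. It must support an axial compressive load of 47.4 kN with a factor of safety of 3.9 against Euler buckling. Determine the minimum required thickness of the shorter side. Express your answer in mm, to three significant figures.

b ≈ 33.5 mm

Required P_cr = n·P = 3.9 × 47.4 = 184.9 kN
L_e = K·L = 0.5 × 1.81 = 0.9050 m
Required I = P_cr·L_e²/(π²E) = 1.849×10^5 × 0.9050² / (π² × 9.89×10^10) = 1.551×10^-7 m⁴
I_req = 1.551×10^5 mm⁴
Rectangle, weak axis: I_min = h·b³/12 with h = 49.3 mm fixed  ⇒  b = (12I/h)^(1/3) = 33.5 mm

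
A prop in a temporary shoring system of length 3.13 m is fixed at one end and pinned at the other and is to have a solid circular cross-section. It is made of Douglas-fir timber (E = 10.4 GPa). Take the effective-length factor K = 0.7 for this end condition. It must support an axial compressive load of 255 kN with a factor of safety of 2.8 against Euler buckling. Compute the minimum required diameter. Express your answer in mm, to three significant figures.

d ≈ 161 mm

Required P_cr = n·P = 2.8 × 255 = 714.0 kN
L_e = K·L = 0.7 × 3.13 = 2.191 m
Required I = P_cr·L_e²/(π²E) = 7.140×10^5 × 2.191² / (π² × 1.04×10^10) = 3.339×10^-5 m⁴
I_req = 3.339×10^7 mm⁴
Solid circle: I = πd⁴/64  ⇒  d = (64I/π)^(1/4) = (64×3.339×10^7/π)^(1/4) = 161 mm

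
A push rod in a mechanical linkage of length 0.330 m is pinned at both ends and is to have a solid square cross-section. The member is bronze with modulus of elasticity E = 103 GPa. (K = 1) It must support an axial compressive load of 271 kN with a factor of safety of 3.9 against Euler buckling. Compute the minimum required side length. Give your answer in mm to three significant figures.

Required P_cr = n·P = 3.9 × 271 = 1057 kN
L_e = K·L = 1 × 0.330 = 0.3300 m
Required I = P_cr·L_e²/(π²E) = 1.057×10^6 × 0.3300² / (π² × 1.03×10^11) = 1.132×10^-7 m⁴
I_req = 1.132×10^5 mm⁴
Solid square: I = a⁴/12  ⇒  a = (12I)^(1/4) = (12×1.132×10^5)^(1/4) = 34.1 mm

a ≈ 34.1 mm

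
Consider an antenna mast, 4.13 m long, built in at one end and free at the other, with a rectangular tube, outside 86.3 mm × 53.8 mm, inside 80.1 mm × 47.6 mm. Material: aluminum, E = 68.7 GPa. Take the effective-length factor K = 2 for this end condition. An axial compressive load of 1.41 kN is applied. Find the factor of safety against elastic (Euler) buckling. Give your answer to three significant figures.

Weak-axis I_min = (h_o·b_o³ − h_i·b_i³)/12 with b_o = 53.8, b_i = 47.60 mm (shorter outer/inner sides).
I_min = (86.3×53.8³ − 80.10×47.60³)/12 = 4.000×10^5 mm⁴
I = 4.000×10^5 mm⁴ = 4.000×10^-7 m⁴
Effective length L_e = K·L = 2 × 4.13 = 8.260 m
P_cr = π²EI / L_e² = π² × 68.7×10⁹ × 4.000×10^-7 / 8.260² = 3.975×10^3 N
Factor of safety n = P_cr / P = 3.9751 / 1.41 = 2.82

n ≈ 2.82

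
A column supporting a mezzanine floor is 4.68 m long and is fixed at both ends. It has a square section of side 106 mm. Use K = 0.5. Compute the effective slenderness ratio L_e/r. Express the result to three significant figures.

I = a⁴/12 = 106⁴/12 = 1.052×10^7 mm⁴
A = 1.124×10^4 mm²;  r_min = √(I/A) = √(1.052×10^7/1.124×10^4) = 30.60 mm
L_e = K·L = 0.5 × 4.68 m = 2.340 m = 2340.0 mm
λ = L_e / r_min = 2340.0 / 30.60 = 76.5

λ ≈ 76.5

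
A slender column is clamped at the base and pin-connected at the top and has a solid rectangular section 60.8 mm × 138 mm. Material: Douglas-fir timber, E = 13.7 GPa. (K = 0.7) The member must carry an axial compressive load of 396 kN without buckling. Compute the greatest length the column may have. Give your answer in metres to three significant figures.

Buckling occurs about the weak axis: I_min = h·b³/12 with b = 60.8 mm (the shorter side).
I_min = 138×60.8³/12 = 2.585×10^6 mm⁴
I = 2.585×10^-6 m⁴
At the buckling limit P_cr = P = 3.960×10^5 N
From P_cr = π²EI/(K·L)²:  L = (1/K)·√(π²EI/P_cr) = (1/0.7)·√(π²×1.37×10^10×2.585×10^-6/3.960×10^5)
L = 1.34 m

L_max ≈ 1.34 m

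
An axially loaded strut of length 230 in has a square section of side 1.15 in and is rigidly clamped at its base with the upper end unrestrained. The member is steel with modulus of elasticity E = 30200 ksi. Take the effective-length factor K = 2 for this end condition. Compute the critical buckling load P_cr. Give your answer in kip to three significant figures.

I = a⁴/12 = 1.15⁴/12 = 0.1458 in⁴
Effective length L_e = K·L = 2 × 230 = 460.0 in
P_cr = π²EI / L_e² = π² × 30200×10³ × 0.1458 / 460.0² = 205.3 lb

P_cr ≈ 0.205 kip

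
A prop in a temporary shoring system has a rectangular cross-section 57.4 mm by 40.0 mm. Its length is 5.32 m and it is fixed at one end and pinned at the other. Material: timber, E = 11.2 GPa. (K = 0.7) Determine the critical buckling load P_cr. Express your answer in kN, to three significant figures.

Buckling occurs about the weak axis: I_min = h·b³/12 with b = 40.0 mm (the shorter side).
I_min = 57.4×40.0³/12 = 3.061×10^5 mm⁴
I = 3.061×10^5 mm⁴ = 3.061×10^-7 m⁴
Effective length L_e = K·L = 0.7 × 5.32 = 3.724 m
P_cr = π²EI / L_e² = π² × 11.2×10⁹ × 3.061×10^-7 / 3.724² = 2.440×10^3 N

P_cr ≈ 2.44 kN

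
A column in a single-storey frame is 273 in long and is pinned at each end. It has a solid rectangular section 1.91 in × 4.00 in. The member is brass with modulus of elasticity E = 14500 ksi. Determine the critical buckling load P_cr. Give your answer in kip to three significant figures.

P_cr ≈ 4.46 kip

Buckling occurs about the weak axis: I_min = h·b³/12 with b = 1.91 in (the shorter side).
I_min = 4.00×1.91³/12 = 2.323 in⁴
Effective length L_e = K·L = 1 × 273 = 273.0 in
P_cr = π²EI / L_e² = π² × 14500×10³ × 2.323 / 273.0² = 4.460×10^3 lb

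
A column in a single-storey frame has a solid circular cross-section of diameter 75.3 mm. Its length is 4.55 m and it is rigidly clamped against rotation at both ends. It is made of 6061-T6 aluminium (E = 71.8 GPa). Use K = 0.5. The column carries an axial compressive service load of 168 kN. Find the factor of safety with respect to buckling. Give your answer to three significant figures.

n ≈ 1.29

I = πd⁴/64 = π×75.3⁴/64 = 1.578×10^6 mm⁴
I = 1.578×10^6 mm⁴ = 1.578×10^-6 m⁴
Effective length L_e = K·L = 0.5 × 4.55 = 2.275 m
P_cr = π²EI / L_e² = π² × 71.8×10⁹ × 1.578×10^-6 / 2.275² = 2.161×10^5 N
Factor of safety n = P_cr / P = 216.08 / 168 = 1.29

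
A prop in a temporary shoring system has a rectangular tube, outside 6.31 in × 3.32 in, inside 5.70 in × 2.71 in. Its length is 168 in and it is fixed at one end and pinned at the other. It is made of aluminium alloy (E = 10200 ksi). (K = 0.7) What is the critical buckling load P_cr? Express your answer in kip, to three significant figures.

Weak-axis I_min = (h_o·b_o³ − h_i·b_i³)/12 with b_o = 3.32, b_i = 2.710 in (shorter outer/inner sides).
I_min = (6.31×3.32³ − 5.700×2.710³)/12 = 9.789 in⁴
Effective length L_e = K·L = 0.7 × 168 = 117.6 in
P_cr = π²EI / L_e² = π² × 10200×10³ × 9.789 / 117.6² = 7.126×10^4 lb

P_cr ≈ 71.3 kip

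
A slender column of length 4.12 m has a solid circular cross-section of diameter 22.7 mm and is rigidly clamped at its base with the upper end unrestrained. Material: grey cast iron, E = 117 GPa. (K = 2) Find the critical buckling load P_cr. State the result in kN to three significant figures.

P_cr ≈ 0.222 kN

I = πd⁴/64 = π×22.7⁴/64 = 1.303×10^4 mm⁴
I = 1.303×10^4 mm⁴ = 1.303×10^-8 m⁴
Effective length L_e = K·L = 2 × 4.12 = 8.240 m
P_cr = π²EI / L_e² = π² × 117×10⁹ × 1.303×10^-8 / 8.240² = 221.7 N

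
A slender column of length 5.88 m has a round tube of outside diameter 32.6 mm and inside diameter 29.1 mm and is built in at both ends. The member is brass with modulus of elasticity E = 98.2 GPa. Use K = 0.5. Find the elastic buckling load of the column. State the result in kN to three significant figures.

P_cr ≈ 2.27 kN

d_o = 32.6 mm, d_i = 29.1 mm
I = π(d_o⁴ − d_i⁴)/64 = π(32.6⁴ − 29.10⁴)/64 = 2.024×10^4 mm⁴
I = 2.024×10^4 mm⁴ = 2.024×10^-8 m⁴
Effective length L_e = K·L = 0.5 × 5.88 = 2.940 m
P_cr = π²EI / L_e² = π² × 98.2×10⁹ × 2.024×10^-8 / 2.940² = 2.270×10^3 N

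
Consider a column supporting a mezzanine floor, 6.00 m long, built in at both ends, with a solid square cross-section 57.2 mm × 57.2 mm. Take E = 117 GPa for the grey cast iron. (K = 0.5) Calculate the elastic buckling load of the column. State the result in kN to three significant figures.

I = a⁴/12 = 57.2⁴/12 = 8.921×10^5 mm⁴
I = 8.921×10^5 mm⁴ = 8.921×10^-7 m⁴
Effective length L_e = K·L = 0.5 × 6.00 = 3.000 m
P_cr = π²EI / L_e² = π² × 117×10⁹ × 8.921×10^-7 / 3.000² = 1.145×10^5 N

P_cr ≈ 114 kN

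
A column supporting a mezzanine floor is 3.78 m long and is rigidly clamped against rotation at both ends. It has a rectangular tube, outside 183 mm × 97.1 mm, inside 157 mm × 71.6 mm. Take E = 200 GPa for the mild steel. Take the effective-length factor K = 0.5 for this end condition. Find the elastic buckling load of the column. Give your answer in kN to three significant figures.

P_cr ≈ 5060 kN

Weak-axis I_min = (h_o·b_o³ − h_i·b_i³)/12 with b_o = 97.1, b_i = 71.60 mm (shorter outer/inner sides).
I_min = (183×97.1³ − 157.0×71.60³)/12 = 9.159×10^6 mm⁴
I = 9.159×10^6 mm⁴ = 9.159×10^-6 m⁴
Effective length L_e = K·L = 0.5 × 3.78 = 1.890 m
P_cr = π²EI / L_e² = π² × 200×10⁹ × 9.159×10^-6 / 1.890² = 5.061×10^6 N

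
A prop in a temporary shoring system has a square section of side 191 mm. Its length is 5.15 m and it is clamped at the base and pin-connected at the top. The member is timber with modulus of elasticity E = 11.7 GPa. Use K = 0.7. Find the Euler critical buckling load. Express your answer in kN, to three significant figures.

P_cr ≈ 985 kN

I = a⁴/12 = 191⁴/12 = 1.109×10^8 mm⁴
I = 1.109×10^8 mm⁴ = 1.109×10^-4 m⁴
Effective length L_e = K·L = 0.7 × 5.15 = 3.605 m
P_cr = π²EI / L_e² = π² × 11.7×10⁹ × 1.109×10^-4 / 3.605² = 9.854×10^5 N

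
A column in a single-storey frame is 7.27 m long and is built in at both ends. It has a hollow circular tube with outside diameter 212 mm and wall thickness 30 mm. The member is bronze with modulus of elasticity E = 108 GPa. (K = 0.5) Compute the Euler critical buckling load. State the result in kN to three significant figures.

Inner diameter d_i = 212 − 2×30 = 152.0 mm
I = π(d_o⁴ − d_i⁴)/64 = π(212⁴ − 152.0⁴)/64 = 7.295×10^7 mm⁴
I = 7.295×10^7 mm⁴ = 7.295×10^-5 m⁴
Effective length L_e = K·L = 0.5 × 7.27 = 3.635 m
P_cr = π²EI / L_e² = π² × 108×10⁹ × 7.295×10^-5 / 3.635² = 5.885×10^6 N

P_cr ≈ 5890 kN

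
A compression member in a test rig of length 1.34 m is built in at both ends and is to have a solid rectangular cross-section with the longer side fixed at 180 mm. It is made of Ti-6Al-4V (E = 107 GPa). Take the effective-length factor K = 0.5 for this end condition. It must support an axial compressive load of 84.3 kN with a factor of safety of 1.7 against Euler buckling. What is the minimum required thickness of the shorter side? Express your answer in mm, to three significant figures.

Required P_cr = n·P = 1.7 × 84.3 = 143.3 kN
L_e = K·L = 0.5 × 1.34 = 0.6700 m
Required I = P_cr·L_e²/(π²E) = 1.433×10^5 × 0.6700² / (π² × 1.07×10^11) = 6.092×10^-8 m⁴
I_req = 6.092×10^4 mm⁴
Rectangle, weak axis: I_min = h·b³/12 with h = 180 mm fixed  ⇒  b = (12I/h)^(1/3) = 16.0 mm

b ≈ 16.0 mm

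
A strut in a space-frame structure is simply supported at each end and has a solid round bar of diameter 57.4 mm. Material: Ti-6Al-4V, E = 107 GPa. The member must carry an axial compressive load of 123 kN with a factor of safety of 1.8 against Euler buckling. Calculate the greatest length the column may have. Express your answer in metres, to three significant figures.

I = πd⁴/64 = π×57.4⁴/64 = 5.329×10^5 mm⁴
I = 5.329×10^-7 m⁴
Required critical load P_cr = n·P = 1.8 × 123 = 221.4 kN = 2.214×10^5 N
From P_cr = π²EI/(K·L)²:  L = (1/K)·√(π²EI/P_cr) = (1/1)·√(π²×1.07×10^11×5.329×10^-7/2.214×10^5)
L = 1.59 m

L_max ≈ 1.59 m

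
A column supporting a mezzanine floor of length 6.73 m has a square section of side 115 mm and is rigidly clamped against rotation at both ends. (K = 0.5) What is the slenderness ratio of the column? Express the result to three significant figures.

λ ≈ 101

For a square r = a/√12 = 115/√12 = 33.20 mm
L_e = K·L = 0.5 × 6.73 m = 3.365 m = 3365.0 mm
λ = L_e / r_min = 3365.0 / 33.20 = 101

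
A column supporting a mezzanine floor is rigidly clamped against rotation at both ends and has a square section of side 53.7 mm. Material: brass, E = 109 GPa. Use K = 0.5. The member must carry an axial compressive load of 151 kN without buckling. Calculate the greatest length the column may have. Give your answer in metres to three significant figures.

I = a⁴/12 = 53.7⁴/12 = 6.930×10^5 mm⁴
I = 6.930×10^-7 m⁴
At the buckling limit P_cr = P = 1.510×10^5 N
From P_cr = π²EI/(K·L)²:  L = (1/K)·√(π²EI/P_cr) = (1/0.5)·√(π²×1.09×10^11×6.930×10^-7/1.510×10^5)
L = 4.44 m

L_max ≈ 4.44 m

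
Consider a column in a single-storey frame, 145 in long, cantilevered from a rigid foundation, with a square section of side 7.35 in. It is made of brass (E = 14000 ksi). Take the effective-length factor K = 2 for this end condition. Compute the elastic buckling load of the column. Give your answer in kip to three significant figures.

I = a⁴/12 = 7.35⁴/12 = 243.2 in⁴
Effective length L_e = K·L = 2 × 145 = 290.0 in
P_cr = π²EI / L_e² = π² × 14000×10³ × 243.2 / 290.0² = 3.996×10^5 lb

P_cr ≈ 400 kip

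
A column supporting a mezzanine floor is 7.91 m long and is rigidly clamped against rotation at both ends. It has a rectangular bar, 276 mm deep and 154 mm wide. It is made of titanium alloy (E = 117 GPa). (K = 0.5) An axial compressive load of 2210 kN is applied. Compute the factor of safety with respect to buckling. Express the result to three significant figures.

n ≈ 2.81

Buckling occurs about the weak axis: I_min = h·b³/12 with b = 154 mm (the shorter side).
I_min = 276×154³/12 = 8.400×10^7 mm⁴
I = 8.400×10^7 mm⁴ = 8.400×10^-5 m⁴
Effective length L_e = K·L = 0.5 × 7.91 = 3.955 m
P_cr = π²EI / L_e² = π² × 117×10⁹ × 8.400×10^-5 / 3.955² = 6.201×10^6 N
Factor of safety n = P_cr / P = 6201.3 / 2210 = 2.81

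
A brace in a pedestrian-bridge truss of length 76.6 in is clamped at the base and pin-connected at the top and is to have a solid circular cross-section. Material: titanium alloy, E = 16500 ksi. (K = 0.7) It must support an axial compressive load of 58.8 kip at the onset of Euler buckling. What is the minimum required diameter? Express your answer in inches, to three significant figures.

L_e = K·L = 0.7 × 76.6 = 53.62 in
Required I = P_cr·L_e²/(π²E) = 5.880×10^4 × 53.62² / (π² × 1.65×10^7) = 1.038 in⁴
Solid circle: I = πd⁴/64  ⇒  d = (64I/π)^(1/4) = (64×1.038/π)^(1/4) = 2.14 in

d ≈ 2.14 in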